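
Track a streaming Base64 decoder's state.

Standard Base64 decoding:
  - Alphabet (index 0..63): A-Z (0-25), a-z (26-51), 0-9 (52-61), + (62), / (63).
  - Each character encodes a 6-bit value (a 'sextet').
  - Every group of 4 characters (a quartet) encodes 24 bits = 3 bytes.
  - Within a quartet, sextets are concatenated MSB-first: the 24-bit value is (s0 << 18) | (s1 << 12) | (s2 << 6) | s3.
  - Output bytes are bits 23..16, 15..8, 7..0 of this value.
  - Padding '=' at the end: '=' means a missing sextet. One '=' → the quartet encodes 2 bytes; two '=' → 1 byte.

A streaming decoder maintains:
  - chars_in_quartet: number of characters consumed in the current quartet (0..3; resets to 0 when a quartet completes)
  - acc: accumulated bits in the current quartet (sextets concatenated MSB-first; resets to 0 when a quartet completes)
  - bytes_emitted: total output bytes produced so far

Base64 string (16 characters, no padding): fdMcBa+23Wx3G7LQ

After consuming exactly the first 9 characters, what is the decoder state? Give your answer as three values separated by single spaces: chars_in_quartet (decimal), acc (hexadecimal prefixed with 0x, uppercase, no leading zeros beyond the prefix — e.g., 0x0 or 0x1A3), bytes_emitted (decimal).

After char 0 ('f'=31): chars_in_quartet=1 acc=0x1F bytes_emitted=0
After char 1 ('d'=29): chars_in_quartet=2 acc=0x7DD bytes_emitted=0
After char 2 ('M'=12): chars_in_quartet=3 acc=0x1F74C bytes_emitted=0
After char 3 ('c'=28): chars_in_quartet=4 acc=0x7DD31C -> emit 7D D3 1C, reset; bytes_emitted=3
After char 4 ('B'=1): chars_in_quartet=1 acc=0x1 bytes_emitted=3
After char 5 ('a'=26): chars_in_quartet=2 acc=0x5A bytes_emitted=3
After char 6 ('+'=62): chars_in_quartet=3 acc=0x16BE bytes_emitted=3
After char 7 ('2'=54): chars_in_quartet=4 acc=0x5AFB6 -> emit 05 AF B6, reset; bytes_emitted=6
After char 8 ('3'=55): chars_in_quartet=1 acc=0x37 bytes_emitted=6

Answer: 1 0x37 6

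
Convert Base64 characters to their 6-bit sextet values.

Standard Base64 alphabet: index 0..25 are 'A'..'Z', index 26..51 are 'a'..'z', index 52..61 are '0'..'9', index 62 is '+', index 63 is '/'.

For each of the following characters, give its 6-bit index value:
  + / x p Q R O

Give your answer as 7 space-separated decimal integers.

'+': index 62
'/': index 63
'x': a..z range, 26 + ord('x') − ord('a') = 49
'p': a..z range, 26 + ord('p') − ord('a') = 41
'Q': A..Z range, ord('Q') − ord('A') = 16
'R': A..Z range, ord('R') − ord('A') = 17
'O': A..Z range, ord('O') − ord('A') = 14

Answer: 62 63 49 41 16 17 14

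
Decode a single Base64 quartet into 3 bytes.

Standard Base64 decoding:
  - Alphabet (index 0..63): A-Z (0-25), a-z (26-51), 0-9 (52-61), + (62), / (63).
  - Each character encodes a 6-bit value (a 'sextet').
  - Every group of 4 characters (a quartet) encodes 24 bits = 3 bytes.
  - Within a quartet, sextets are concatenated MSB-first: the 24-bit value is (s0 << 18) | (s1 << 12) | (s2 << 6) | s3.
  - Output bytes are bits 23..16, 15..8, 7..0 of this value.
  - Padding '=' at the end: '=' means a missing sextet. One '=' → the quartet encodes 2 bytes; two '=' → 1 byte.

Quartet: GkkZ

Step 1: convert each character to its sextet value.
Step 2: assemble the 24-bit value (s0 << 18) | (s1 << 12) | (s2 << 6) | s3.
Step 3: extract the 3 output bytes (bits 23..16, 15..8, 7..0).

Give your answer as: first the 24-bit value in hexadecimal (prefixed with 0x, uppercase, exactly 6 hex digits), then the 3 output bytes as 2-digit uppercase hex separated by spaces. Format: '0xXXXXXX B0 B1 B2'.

Answer: 0x1A4919 1A 49 19

Derivation:
Sextets: G=6, k=36, k=36, Z=25
24-bit: (6<<18) | (36<<12) | (36<<6) | 25
      = 0x180000 | 0x024000 | 0x000900 | 0x000019
      = 0x1A4919
Bytes: (v>>16)&0xFF=1A, (v>>8)&0xFF=49, v&0xFF=19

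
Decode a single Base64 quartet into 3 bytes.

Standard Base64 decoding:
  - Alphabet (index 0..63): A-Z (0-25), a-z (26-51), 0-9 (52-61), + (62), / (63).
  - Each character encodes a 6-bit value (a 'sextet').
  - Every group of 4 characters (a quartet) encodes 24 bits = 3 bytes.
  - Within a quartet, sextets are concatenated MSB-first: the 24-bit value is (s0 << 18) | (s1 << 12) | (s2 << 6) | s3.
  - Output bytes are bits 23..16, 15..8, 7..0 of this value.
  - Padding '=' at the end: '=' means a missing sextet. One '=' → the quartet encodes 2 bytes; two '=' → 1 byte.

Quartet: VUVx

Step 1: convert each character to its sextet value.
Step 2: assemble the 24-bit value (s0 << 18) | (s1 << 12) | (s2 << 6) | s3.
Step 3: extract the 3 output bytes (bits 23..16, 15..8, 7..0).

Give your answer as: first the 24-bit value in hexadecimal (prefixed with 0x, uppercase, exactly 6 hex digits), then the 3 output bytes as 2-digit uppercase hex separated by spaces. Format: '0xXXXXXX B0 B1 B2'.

Answer: 0x554571 55 45 71

Derivation:
Sextets: V=21, U=20, V=21, x=49
24-bit: (21<<18) | (20<<12) | (21<<6) | 49
      = 0x540000 | 0x014000 | 0x000540 | 0x000031
      = 0x554571
Bytes: (v>>16)&0xFF=55, (v>>8)&0xFF=45, v&0xFF=71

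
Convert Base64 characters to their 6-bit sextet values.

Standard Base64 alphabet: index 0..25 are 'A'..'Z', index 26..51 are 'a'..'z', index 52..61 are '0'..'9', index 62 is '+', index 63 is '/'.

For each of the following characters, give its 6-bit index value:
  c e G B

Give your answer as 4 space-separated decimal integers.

'c': a..z range, 26 + ord('c') − ord('a') = 28
'e': a..z range, 26 + ord('e') − ord('a') = 30
'G': A..Z range, ord('G') − ord('A') = 6
'B': A..Z range, ord('B') − ord('A') = 1

Answer: 28 30 6 1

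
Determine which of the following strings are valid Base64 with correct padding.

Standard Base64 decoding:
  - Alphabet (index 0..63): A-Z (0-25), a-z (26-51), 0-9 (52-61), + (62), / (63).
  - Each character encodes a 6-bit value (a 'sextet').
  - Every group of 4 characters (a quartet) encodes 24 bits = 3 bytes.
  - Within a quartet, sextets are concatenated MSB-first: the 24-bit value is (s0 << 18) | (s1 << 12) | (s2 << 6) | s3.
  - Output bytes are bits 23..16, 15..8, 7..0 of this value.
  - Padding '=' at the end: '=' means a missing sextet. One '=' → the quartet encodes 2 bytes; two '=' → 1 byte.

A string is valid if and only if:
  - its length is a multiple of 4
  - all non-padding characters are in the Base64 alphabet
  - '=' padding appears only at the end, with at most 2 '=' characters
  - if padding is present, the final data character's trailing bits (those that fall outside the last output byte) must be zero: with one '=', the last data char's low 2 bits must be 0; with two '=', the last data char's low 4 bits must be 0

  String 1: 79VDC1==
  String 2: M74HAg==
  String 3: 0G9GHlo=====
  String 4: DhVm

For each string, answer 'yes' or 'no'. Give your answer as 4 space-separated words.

Answer: no yes no yes

Derivation:
String 1: '79VDC1==' → invalid (bad trailing bits)
String 2: 'M74HAg==' → valid
String 3: '0G9GHlo=====' → invalid (5 pad chars (max 2))
String 4: 'DhVm' → valid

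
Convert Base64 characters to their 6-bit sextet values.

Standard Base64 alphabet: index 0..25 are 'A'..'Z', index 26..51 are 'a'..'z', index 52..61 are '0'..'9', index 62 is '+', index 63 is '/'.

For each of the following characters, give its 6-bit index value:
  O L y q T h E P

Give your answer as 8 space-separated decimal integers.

Answer: 14 11 50 42 19 33 4 15

Derivation:
'O': A..Z range, ord('O') − ord('A') = 14
'L': A..Z range, ord('L') − ord('A') = 11
'y': a..z range, 26 + ord('y') − ord('a') = 50
'q': a..z range, 26 + ord('q') − ord('a') = 42
'T': A..Z range, ord('T') − ord('A') = 19
'h': a..z range, 26 + ord('h') − ord('a') = 33
'E': A..Z range, ord('E') − ord('A') = 4
'P': A..Z range, ord('P') − ord('A') = 15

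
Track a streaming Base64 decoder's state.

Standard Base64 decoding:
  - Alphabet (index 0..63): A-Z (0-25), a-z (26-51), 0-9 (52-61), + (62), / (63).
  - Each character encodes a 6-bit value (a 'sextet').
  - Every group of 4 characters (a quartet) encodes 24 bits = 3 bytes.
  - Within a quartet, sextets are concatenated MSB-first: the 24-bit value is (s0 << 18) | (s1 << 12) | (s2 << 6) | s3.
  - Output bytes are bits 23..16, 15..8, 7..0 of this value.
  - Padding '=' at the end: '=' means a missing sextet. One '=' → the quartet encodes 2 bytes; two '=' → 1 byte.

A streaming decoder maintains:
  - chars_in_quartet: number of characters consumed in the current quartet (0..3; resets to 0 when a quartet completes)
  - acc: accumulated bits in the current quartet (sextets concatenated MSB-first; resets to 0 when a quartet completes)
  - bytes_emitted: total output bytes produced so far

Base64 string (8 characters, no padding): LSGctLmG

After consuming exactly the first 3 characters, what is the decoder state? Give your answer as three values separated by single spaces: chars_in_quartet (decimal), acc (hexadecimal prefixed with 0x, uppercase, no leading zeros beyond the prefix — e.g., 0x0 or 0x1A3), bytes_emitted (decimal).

After char 0 ('L'=11): chars_in_quartet=1 acc=0xB bytes_emitted=0
After char 1 ('S'=18): chars_in_quartet=2 acc=0x2D2 bytes_emitted=0
After char 2 ('G'=6): chars_in_quartet=3 acc=0xB486 bytes_emitted=0

Answer: 3 0xB486 0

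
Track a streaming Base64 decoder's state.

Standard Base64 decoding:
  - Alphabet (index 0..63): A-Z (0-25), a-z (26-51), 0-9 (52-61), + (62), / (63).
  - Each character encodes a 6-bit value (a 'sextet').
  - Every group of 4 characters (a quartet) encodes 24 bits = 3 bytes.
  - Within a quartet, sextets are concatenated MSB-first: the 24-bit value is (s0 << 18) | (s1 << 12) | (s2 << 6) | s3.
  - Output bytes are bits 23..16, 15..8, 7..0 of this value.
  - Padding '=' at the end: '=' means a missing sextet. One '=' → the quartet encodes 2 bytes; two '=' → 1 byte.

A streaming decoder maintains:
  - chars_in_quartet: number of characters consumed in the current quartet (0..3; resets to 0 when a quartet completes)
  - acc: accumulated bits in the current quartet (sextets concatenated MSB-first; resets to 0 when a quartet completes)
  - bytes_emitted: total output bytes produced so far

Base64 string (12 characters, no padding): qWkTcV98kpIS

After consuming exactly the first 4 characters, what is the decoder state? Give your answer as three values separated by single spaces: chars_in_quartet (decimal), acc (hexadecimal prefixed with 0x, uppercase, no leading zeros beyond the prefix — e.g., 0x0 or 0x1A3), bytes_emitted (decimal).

After char 0 ('q'=42): chars_in_quartet=1 acc=0x2A bytes_emitted=0
After char 1 ('W'=22): chars_in_quartet=2 acc=0xA96 bytes_emitted=0
After char 2 ('k'=36): chars_in_quartet=3 acc=0x2A5A4 bytes_emitted=0
After char 3 ('T'=19): chars_in_quartet=4 acc=0xA96913 -> emit A9 69 13, reset; bytes_emitted=3

Answer: 0 0x0 3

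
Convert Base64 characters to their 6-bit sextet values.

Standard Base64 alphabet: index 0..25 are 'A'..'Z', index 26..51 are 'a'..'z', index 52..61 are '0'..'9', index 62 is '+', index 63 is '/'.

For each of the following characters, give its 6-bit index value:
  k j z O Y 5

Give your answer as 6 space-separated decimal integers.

Answer: 36 35 51 14 24 57

Derivation:
'k': a..z range, 26 + ord('k') − ord('a') = 36
'j': a..z range, 26 + ord('j') − ord('a') = 35
'z': a..z range, 26 + ord('z') − ord('a') = 51
'O': A..Z range, ord('O') − ord('A') = 14
'Y': A..Z range, ord('Y') − ord('A') = 24
'5': 0..9 range, 52 + ord('5') − ord('0') = 57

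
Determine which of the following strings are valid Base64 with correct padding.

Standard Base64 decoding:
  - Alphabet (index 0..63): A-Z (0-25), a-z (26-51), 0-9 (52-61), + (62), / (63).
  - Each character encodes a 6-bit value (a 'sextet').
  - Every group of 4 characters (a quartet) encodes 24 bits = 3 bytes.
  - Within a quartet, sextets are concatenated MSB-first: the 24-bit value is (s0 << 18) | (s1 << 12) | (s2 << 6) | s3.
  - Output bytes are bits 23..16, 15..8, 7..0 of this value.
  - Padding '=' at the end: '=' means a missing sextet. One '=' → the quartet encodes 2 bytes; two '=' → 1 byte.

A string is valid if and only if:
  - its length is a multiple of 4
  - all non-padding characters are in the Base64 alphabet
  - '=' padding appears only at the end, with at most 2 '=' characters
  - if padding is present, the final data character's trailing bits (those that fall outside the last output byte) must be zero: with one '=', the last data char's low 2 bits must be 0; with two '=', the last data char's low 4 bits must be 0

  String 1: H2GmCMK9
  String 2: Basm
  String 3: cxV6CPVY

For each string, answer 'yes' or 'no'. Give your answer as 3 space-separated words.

String 1: 'H2GmCMK9' → valid
String 2: 'Basm' → valid
String 3: 'cxV6CPVY' → valid

Answer: yes yes yes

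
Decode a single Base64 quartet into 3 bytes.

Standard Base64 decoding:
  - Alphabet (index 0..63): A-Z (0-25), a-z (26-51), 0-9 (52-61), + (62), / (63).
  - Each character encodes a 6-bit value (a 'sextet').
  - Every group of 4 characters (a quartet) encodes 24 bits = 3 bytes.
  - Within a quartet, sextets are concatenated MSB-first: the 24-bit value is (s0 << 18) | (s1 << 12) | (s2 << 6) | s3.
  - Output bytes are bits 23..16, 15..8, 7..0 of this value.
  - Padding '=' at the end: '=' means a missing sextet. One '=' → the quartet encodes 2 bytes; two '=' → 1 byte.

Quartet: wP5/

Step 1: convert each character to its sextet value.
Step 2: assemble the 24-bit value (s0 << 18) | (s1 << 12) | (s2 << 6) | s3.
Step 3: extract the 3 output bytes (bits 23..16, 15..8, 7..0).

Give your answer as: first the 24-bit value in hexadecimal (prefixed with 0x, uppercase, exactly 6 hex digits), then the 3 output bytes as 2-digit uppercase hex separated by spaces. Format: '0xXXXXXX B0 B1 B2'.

Sextets: w=48, P=15, 5=57, /=63
24-bit: (48<<18) | (15<<12) | (57<<6) | 63
      = 0xC00000 | 0x00F000 | 0x000E40 | 0x00003F
      = 0xC0FE7F
Bytes: (v>>16)&0xFF=C0, (v>>8)&0xFF=FE, v&0xFF=7F

Answer: 0xC0FE7F C0 FE 7F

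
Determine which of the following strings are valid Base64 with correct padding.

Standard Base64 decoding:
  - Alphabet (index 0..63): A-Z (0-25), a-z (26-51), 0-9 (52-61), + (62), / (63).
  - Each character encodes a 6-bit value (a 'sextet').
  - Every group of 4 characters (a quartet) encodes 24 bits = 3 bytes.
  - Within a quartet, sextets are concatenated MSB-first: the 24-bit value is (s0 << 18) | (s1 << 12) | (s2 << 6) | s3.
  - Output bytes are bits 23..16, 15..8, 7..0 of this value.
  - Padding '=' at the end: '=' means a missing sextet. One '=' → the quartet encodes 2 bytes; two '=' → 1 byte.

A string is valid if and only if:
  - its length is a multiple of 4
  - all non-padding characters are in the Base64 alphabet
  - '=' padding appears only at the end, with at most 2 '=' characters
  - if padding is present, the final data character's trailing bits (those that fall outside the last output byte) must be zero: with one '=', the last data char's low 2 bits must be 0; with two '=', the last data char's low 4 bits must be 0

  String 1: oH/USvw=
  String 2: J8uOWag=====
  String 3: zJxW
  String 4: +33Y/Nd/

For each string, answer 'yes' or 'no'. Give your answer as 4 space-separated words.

Answer: yes no yes yes

Derivation:
String 1: 'oH/USvw=' → valid
String 2: 'J8uOWag=====' → invalid (5 pad chars (max 2))
String 3: 'zJxW' → valid
String 4: '+33Y/Nd/' → valid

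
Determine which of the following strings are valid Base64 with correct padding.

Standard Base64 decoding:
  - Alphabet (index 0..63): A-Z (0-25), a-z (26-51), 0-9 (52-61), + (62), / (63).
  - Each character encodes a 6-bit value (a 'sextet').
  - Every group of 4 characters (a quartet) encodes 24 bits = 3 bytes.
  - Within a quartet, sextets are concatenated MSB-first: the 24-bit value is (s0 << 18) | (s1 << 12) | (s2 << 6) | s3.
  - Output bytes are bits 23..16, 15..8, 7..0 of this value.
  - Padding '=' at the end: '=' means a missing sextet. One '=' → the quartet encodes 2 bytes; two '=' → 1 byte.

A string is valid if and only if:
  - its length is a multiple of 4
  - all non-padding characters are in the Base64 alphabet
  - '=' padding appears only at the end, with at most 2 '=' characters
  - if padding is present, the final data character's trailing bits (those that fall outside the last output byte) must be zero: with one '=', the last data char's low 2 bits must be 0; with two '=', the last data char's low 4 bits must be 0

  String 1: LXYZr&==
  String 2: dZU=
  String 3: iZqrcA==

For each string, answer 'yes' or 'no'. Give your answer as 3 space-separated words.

String 1: 'LXYZr&==' → invalid (bad char(s): ['&'])
String 2: 'dZU=' → valid
String 3: 'iZqrcA==' → valid

Answer: no yes yes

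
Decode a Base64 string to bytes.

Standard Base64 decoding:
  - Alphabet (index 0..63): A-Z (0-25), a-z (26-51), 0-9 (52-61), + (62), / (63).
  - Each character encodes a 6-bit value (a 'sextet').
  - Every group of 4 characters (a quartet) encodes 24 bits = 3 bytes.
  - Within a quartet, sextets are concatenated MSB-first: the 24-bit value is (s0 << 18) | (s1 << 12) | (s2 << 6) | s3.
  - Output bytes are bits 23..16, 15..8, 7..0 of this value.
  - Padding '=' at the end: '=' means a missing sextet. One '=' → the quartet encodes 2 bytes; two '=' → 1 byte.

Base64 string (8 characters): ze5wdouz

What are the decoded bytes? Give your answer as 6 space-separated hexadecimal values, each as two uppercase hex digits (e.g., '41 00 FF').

After char 0 ('z'=51): chars_in_quartet=1 acc=0x33 bytes_emitted=0
After char 1 ('e'=30): chars_in_quartet=2 acc=0xCDE bytes_emitted=0
After char 2 ('5'=57): chars_in_quartet=3 acc=0x337B9 bytes_emitted=0
After char 3 ('w'=48): chars_in_quartet=4 acc=0xCDEE70 -> emit CD EE 70, reset; bytes_emitted=3
After char 4 ('d'=29): chars_in_quartet=1 acc=0x1D bytes_emitted=3
After char 5 ('o'=40): chars_in_quartet=2 acc=0x768 bytes_emitted=3
After char 6 ('u'=46): chars_in_quartet=3 acc=0x1DA2E bytes_emitted=3
After char 7 ('z'=51): chars_in_quartet=4 acc=0x768BB3 -> emit 76 8B B3, reset; bytes_emitted=6

Answer: CD EE 70 76 8B B3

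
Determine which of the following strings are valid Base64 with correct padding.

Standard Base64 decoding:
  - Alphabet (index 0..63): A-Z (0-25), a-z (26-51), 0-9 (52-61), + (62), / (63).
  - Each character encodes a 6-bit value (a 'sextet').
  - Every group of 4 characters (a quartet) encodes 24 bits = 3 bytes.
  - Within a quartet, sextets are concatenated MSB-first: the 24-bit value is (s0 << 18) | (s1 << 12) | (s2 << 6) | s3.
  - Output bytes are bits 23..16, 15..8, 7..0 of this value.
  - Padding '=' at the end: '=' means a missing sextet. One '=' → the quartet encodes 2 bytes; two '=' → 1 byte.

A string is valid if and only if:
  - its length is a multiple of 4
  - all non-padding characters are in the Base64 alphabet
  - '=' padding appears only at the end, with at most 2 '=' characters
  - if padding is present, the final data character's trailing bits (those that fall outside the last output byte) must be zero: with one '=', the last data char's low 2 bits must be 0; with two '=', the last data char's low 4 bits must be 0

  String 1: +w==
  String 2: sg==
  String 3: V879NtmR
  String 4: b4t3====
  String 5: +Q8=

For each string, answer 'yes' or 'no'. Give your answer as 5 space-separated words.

String 1: '+w==' → valid
String 2: 'sg==' → valid
String 3: 'V879NtmR' → valid
String 4: 'b4t3====' → invalid (4 pad chars (max 2))
String 5: '+Q8=' → valid

Answer: yes yes yes no yes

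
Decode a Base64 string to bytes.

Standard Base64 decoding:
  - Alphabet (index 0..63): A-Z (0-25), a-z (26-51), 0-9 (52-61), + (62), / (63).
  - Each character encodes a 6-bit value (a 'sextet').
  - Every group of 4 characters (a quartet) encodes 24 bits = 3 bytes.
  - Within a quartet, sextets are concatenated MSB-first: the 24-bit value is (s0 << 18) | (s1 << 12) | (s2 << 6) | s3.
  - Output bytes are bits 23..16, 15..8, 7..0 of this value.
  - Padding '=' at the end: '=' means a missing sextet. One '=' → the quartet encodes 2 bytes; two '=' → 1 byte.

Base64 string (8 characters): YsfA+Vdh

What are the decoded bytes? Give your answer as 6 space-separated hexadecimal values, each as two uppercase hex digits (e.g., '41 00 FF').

After char 0 ('Y'=24): chars_in_quartet=1 acc=0x18 bytes_emitted=0
After char 1 ('s'=44): chars_in_quartet=2 acc=0x62C bytes_emitted=0
After char 2 ('f'=31): chars_in_quartet=3 acc=0x18B1F bytes_emitted=0
After char 3 ('A'=0): chars_in_quartet=4 acc=0x62C7C0 -> emit 62 C7 C0, reset; bytes_emitted=3
After char 4 ('+'=62): chars_in_quartet=1 acc=0x3E bytes_emitted=3
After char 5 ('V'=21): chars_in_quartet=2 acc=0xF95 bytes_emitted=3
After char 6 ('d'=29): chars_in_quartet=3 acc=0x3E55D bytes_emitted=3
After char 7 ('h'=33): chars_in_quartet=4 acc=0xF95761 -> emit F9 57 61, reset; bytes_emitted=6

Answer: 62 C7 C0 F9 57 61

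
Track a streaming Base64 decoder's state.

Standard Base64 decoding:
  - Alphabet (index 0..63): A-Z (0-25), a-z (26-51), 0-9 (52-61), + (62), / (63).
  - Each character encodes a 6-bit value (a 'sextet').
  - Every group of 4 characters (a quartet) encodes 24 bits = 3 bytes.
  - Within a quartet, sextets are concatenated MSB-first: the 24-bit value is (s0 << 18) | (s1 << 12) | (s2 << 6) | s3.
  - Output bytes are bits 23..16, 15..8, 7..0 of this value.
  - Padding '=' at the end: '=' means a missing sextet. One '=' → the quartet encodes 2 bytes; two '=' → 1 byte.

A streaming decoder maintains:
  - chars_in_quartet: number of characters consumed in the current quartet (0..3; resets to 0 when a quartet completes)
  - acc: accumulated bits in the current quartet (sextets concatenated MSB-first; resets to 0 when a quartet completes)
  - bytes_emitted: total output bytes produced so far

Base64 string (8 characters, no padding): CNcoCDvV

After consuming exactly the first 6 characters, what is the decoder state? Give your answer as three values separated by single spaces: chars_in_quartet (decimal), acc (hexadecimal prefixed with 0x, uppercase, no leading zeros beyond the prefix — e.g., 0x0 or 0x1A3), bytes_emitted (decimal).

After char 0 ('C'=2): chars_in_quartet=1 acc=0x2 bytes_emitted=0
After char 1 ('N'=13): chars_in_quartet=2 acc=0x8D bytes_emitted=0
After char 2 ('c'=28): chars_in_quartet=3 acc=0x235C bytes_emitted=0
After char 3 ('o'=40): chars_in_quartet=4 acc=0x8D728 -> emit 08 D7 28, reset; bytes_emitted=3
After char 4 ('C'=2): chars_in_quartet=1 acc=0x2 bytes_emitted=3
After char 5 ('D'=3): chars_in_quartet=2 acc=0x83 bytes_emitted=3

Answer: 2 0x83 3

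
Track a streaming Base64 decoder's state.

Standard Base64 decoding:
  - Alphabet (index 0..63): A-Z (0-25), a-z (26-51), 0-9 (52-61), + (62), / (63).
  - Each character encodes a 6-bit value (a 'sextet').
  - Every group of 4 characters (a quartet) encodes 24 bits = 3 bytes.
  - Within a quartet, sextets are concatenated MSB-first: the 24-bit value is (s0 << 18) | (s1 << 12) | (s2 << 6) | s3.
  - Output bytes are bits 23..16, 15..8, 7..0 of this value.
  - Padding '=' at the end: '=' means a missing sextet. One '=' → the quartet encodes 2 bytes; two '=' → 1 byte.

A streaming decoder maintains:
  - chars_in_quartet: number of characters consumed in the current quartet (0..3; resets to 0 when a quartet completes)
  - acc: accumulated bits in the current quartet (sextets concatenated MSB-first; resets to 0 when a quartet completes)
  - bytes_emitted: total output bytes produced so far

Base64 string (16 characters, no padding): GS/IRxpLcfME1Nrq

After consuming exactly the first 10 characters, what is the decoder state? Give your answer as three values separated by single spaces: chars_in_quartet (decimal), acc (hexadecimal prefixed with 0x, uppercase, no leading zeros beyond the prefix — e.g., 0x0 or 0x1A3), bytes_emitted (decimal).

Answer: 2 0x71F 6

Derivation:
After char 0 ('G'=6): chars_in_quartet=1 acc=0x6 bytes_emitted=0
After char 1 ('S'=18): chars_in_quartet=2 acc=0x192 bytes_emitted=0
After char 2 ('/'=63): chars_in_quartet=3 acc=0x64BF bytes_emitted=0
After char 3 ('I'=8): chars_in_quartet=4 acc=0x192FC8 -> emit 19 2F C8, reset; bytes_emitted=3
After char 4 ('R'=17): chars_in_quartet=1 acc=0x11 bytes_emitted=3
After char 5 ('x'=49): chars_in_quartet=2 acc=0x471 bytes_emitted=3
After char 6 ('p'=41): chars_in_quartet=3 acc=0x11C69 bytes_emitted=3
After char 7 ('L'=11): chars_in_quartet=4 acc=0x471A4B -> emit 47 1A 4B, reset; bytes_emitted=6
After char 8 ('c'=28): chars_in_quartet=1 acc=0x1C bytes_emitted=6
After char 9 ('f'=31): chars_in_quartet=2 acc=0x71F bytes_emitted=6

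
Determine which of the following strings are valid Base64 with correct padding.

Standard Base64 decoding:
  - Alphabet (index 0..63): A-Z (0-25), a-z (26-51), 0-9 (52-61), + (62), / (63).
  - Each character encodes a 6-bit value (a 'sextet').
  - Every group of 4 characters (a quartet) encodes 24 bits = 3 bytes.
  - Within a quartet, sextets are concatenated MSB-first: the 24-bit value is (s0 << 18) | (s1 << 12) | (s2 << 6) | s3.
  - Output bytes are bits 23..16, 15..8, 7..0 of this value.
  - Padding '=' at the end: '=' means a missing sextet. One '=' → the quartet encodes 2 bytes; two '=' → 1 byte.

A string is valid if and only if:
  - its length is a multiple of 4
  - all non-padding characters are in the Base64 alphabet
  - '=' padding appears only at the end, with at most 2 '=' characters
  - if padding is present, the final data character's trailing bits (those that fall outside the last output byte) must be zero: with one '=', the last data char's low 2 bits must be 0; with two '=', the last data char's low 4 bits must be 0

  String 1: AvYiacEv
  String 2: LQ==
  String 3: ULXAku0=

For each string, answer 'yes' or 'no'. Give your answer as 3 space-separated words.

String 1: 'AvYiacEv' → valid
String 2: 'LQ==' → valid
String 3: 'ULXAku0=' → valid

Answer: yes yes yes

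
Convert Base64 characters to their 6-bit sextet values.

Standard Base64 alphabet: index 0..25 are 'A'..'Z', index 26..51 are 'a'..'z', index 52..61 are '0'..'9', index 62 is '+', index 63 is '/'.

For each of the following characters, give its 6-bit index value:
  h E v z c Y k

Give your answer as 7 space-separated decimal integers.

Answer: 33 4 47 51 28 24 36

Derivation:
'h': a..z range, 26 + ord('h') − ord('a') = 33
'E': A..Z range, ord('E') − ord('A') = 4
'v': a..z range, 26 + ord('v') − ord('a') = 47
'z': a..z range, 26 + ord('z') − ord('a') = 51
'c': a..z range, 26 + ord('c') − ord('a') = 28
'Y': A..Z range, ord('Y') − ord('A') = 24
'k': a..z range, 26 + ord('k') − ord('a') = 36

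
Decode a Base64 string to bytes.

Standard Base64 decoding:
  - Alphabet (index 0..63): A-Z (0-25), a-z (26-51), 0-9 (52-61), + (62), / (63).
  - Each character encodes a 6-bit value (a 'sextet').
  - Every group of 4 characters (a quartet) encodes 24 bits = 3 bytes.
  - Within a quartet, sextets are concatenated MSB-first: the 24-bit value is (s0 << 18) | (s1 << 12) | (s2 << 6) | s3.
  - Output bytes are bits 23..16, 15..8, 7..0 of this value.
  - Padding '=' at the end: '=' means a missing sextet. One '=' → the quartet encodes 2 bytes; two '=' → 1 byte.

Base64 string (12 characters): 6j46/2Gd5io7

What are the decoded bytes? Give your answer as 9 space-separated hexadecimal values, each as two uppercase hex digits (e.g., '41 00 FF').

Answer: EA 3E 3A FF 61 9D E6 2A 3B

Derivation:
After char 0 ('6'=58): chars_in_quartet=1 acc=0x3A bytes_emitted=0
After char 1 ('j'=35): chars_in_quartet=2 acc=0xEA3 bytes_emitted=0
After char 2 ('4'=56): chars_in_quartet=3 acc=0x3A8F8 bytes_emitted=0
After char 3 ('6'=58): chars_in_quartet=4 acc=0xEA3E3A -> emit EA 3E 3A, reset; bytes_emitted=3
After char 4 ('/'=63): chars_in_quartet=1 acc=0x3F bytes_emitted=3
After char 5 ('2'=54): chars_in_quartet=2 acc=0xFF6 bytes_emitted=3
After char 6 ('G'=6): chars_in_quartet=3 acc=0x3FD86 bytes_emitted=3
After char 7 ('d'=29): chars_in_quartet=4 acc=0xFF619D -> emit FF 61 9D, reset; bytes_emitted=6
After char 8 ('5'=57): chars_in_quartet=1 acc=0x39 bytes_emitted=6
After char 9 ('i'=34): chars_in_quartet=2 acc=0xE62 bytes_emitted=6
After char 10 ('o'=40): chars_in_quartet=3 acc=0x398A8 bytes_emitted=6
After char 11 ('7'=59): chars_in_quartet=4 acc=0xE62A3B -> emit E6 2A 3B, reset; bytes_emitted=9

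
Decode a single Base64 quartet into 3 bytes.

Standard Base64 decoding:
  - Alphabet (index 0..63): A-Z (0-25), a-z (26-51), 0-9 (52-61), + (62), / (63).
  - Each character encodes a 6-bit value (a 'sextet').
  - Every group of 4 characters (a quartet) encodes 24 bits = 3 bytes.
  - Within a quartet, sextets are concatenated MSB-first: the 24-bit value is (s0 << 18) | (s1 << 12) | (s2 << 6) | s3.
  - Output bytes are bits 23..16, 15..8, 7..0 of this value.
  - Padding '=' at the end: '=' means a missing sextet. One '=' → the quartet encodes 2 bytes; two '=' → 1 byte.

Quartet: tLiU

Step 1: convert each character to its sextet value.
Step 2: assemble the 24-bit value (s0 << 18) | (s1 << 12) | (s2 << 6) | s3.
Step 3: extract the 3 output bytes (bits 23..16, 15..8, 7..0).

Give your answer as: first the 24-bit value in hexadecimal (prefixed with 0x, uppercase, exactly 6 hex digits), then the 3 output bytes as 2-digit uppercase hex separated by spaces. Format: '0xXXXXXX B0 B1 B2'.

Sextets: t=45, L=11, i=34, U=20
24-bit: (45<<18) | (11<<12) | (34<<6) | 20
      = 0xB40000 | 0x00B000 | 0x000880 | 0x000014
      = 0xB4B894
Bytes: (v>>16)&0xFF=B4, (v>>8)&0xFF=B8, v&0xFF=94

Answer: 0xB4B894 B4 B8 94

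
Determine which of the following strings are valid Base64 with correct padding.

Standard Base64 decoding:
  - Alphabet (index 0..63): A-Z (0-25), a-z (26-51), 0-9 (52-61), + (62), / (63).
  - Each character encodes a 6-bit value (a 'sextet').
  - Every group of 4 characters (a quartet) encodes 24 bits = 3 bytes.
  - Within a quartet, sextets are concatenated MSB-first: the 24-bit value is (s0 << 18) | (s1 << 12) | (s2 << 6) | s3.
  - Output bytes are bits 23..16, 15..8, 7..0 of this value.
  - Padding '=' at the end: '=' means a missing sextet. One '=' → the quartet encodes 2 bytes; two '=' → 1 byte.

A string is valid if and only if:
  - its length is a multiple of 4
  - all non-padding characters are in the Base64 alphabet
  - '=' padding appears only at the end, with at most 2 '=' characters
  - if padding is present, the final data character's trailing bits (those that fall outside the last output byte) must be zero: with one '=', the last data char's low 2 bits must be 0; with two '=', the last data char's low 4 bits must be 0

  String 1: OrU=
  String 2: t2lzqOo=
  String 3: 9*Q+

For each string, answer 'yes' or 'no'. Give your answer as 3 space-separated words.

Answer: yes yes no

Derivation:
String 1: 'OrU=' → valid
String 2: 't2lzqOo=' → valid
String 3: '9*Q+' → invalid (bad char(s): ['*'])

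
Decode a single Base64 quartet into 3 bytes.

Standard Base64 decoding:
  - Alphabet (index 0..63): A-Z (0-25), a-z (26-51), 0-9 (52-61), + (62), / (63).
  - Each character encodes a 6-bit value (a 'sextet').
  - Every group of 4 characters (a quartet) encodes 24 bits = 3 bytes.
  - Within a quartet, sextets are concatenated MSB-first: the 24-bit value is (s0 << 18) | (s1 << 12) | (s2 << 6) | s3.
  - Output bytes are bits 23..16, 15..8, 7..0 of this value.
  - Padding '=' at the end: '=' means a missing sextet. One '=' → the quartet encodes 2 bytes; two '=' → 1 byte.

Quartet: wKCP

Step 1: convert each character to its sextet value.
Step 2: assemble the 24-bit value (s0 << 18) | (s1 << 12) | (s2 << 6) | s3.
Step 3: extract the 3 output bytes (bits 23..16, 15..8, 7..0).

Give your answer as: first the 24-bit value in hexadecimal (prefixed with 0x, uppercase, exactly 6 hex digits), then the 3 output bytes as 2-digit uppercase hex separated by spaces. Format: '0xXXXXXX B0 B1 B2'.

Answer: 0xC0A08F C0 A0 8F

Derivation:
Sextets: w=48, K=10, C=2, P=15
24-bit: (48<<18) | (10<<12) | (2<<6) | 15
      = 0xC00000 | 0x00A000 | 0x000080 | 0x00000F
      = 0xC0A08F
Bytes: (v>>16)&0xFF=C0, (v>>8)&0xFF=A0, v&0xFF=8F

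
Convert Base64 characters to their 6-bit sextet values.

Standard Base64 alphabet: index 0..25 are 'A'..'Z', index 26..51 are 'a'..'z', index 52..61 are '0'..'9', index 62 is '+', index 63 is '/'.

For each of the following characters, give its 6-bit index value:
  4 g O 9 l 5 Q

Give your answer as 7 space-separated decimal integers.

Answer: 56 32 14 61 37 57 16

Derivation:
'4': 0..9 range, 52 + ord('4') − ord('0') = 56
'g': a..z range, 26 + ord('g') − ord('a') = 32
'O': A..Z range, ord('O') − ord('A') = 14
'9': 0..9 range, 52 + ord('9') − ord('0') = 61
'l': a..z range, 26 + ord('l') − ord('a') = 37
'5': 0..9 range, 52 + ord('5') − ord('0') = 57
'Q': A..Z range, ord('Q') − ord('A') = 16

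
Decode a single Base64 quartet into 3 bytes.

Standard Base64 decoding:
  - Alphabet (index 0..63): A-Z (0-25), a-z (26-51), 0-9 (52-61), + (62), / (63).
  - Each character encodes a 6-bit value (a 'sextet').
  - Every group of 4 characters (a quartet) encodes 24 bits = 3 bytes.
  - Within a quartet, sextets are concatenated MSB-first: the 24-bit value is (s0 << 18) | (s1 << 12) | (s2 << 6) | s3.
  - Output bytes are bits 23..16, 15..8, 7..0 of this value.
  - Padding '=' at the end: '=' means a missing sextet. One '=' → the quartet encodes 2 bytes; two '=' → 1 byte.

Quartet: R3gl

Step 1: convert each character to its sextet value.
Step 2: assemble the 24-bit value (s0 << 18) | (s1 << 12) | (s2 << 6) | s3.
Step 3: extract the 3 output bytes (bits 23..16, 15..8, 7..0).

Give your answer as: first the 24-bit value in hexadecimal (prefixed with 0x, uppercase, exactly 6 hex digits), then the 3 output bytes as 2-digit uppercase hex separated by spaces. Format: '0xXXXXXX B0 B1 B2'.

Answer: 0x477825 47 78 25

Derivation:
Sextets: R=17, 3=55, g=32, l=37
24-bit: (17<<18) | (55<<12) | (32<<6) | 37
      = 0x440000 | 0x037000 | 0x000800 | 0x000025
      = 0x477825
Bytes: (v>>16)&0xFF=47, (v>>8)&0xFF=78, v&0xFF=25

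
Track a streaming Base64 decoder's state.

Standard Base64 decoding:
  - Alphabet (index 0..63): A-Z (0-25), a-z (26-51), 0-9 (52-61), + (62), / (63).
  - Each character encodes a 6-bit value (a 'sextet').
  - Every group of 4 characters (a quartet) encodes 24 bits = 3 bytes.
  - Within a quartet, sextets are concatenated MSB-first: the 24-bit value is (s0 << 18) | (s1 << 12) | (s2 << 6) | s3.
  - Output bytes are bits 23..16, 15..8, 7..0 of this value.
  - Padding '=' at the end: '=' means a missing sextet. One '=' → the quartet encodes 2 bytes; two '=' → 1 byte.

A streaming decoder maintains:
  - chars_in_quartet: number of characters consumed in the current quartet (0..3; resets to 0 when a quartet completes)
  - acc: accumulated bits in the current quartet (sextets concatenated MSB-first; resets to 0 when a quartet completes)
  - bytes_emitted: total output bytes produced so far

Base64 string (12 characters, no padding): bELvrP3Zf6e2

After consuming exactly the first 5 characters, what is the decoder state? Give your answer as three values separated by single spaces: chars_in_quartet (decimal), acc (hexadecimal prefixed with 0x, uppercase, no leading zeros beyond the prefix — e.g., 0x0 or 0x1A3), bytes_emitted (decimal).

After char 0 ('b'=27): chars_in_quartet=1 acc=0x1B bytes_emitted=0
After char 1 ('E'=4): chars_in_quartet=2 acc=0x6C4 bytes_emitted=0
After char 2 ('L'=11): chars_in_quartet=3 acc=0x1B10B bytes_emitted=0
After char 3 ('v'=47): chars_in_quartet=4 acc=0x6C42EF -> emit 6C 42 EF, reset; bytes_emitted=3
After char 4 ('r'=43): chars_in_quartet=1 acc=0x2B bytes_emitted=3

Answer: 1 0x2B 3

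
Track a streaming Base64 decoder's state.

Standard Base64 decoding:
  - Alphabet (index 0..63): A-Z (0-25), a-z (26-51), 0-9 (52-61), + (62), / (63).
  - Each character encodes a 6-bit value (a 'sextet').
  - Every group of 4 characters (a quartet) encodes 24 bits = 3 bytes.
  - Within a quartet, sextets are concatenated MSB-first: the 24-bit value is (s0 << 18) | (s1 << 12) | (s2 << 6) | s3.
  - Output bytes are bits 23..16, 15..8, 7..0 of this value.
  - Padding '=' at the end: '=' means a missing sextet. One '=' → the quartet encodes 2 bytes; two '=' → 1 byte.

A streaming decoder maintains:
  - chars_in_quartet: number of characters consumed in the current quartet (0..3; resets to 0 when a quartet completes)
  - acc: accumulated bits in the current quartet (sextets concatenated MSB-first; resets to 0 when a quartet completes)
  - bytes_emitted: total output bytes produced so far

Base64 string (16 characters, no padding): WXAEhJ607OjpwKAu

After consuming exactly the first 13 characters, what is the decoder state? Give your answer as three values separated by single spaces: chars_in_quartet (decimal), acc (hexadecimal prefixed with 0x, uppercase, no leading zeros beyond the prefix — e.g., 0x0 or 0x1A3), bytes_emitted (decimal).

After char 0 ('W'=22): chars_in_quartet=1 acc=0x16 bytes_emitted=0
After char 1 ('X'=23): chars_in_quartet=2 acc=0x597 bytes_emitted=0
After char 2 ('A'=0): chars_in_quartet=3 acc=0x165C0 bytes_emitted=0
After char 3 ('E'=4): chars_in_quartet=4 acc=0x597004 -> emit 59 70 04, reset; bytes_emitted=3
After char 4 ('h'=33): chars_in_quartet=1 acc=0x21 bytes_emitted=3
After char 5 ('J'=9): chars_in_quartet=2 acc=0x849 bytes_emitted=3
After char 6 ('6'=58): chars_in_quartet=3 acc=0x2127A bytes_emitted=3
After char 7 ('0'=52): chars_in_quartet=4 acc=0x849EB4 -> emit 84 9E B4, reset; bytes_emitted=6
After char 8 ('7'=59): chars_in_quartet=1 acc=0x3B bytes_emitted=6
After char 9 ('O'=14): chars_in_quartet=2 acc=0xECE bytes_emitted=6
After char 10 ('j'=35): chars_in_quartet=3 acc=0x3B3A3 bytes_emitted=6
After char 11 ('p'=41): chars_in_quartet=4 acc=0xECE8E9 -> emit EC E8 E9, reset; bytes_emitted=9
After char 12 ('w'=48): chars_in_quartet=1 acc=0x30 bytes_emitted=9

Answer: 1 0x30 9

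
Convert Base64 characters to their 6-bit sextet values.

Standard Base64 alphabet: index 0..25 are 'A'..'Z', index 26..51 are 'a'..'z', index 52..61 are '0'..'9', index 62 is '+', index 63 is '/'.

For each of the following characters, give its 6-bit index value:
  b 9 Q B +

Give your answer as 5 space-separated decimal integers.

Answer: 27 61 16 1 62

Derivation:
'b': a..z range, 26 + ord('b') − ord('a') = 27
'9': 0..9 range, 52 + ord('9') − ord('0') = 61
'Q': A..Z range, ord('Q') − ord('A') = 16
'B': A..Z range, ord('B') − ord('A') = 1
'+': index 62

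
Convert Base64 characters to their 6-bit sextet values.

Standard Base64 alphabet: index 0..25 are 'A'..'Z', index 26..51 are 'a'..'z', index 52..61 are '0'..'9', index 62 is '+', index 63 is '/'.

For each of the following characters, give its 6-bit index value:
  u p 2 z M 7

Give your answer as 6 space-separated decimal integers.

Answer: 46 41 54 51 12 59

Derivation:
'u': a..z range, 26 + ord('u') − ord('a') = 46
'p': a..z range, 26 + ord('p') − ord('a') = 41
'2': 0..9 range, 52 + ord('2') − ord('0') = 54
'z': a..z range, 26 + ord('z') − ord('a') = 51
'M': A..Z range, ord('M') − ord('A') = 12
'7': 0..9 range, 52 + ord('7') − ord('0') = 59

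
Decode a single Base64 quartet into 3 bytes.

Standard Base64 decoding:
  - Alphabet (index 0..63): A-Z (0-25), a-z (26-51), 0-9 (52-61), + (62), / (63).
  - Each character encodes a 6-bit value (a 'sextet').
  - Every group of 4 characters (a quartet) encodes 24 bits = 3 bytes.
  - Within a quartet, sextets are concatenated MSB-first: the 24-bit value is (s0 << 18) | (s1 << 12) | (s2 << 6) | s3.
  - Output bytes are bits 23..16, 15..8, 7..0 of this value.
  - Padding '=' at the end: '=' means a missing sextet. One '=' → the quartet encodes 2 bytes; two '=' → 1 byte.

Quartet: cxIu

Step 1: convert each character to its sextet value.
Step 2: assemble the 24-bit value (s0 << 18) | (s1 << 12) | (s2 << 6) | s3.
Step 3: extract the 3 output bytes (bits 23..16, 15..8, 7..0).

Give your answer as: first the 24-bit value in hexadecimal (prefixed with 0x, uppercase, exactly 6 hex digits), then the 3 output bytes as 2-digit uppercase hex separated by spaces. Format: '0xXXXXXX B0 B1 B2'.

Answer: 0x73122E 73 12 2E

Derivation:
Sextets: c=28, x=49, I=8, u=46
24-bit: (28<<18) | (49<<12) | (8<<6) | 46
      = 0x700000 | 0x031000 | 0x000200 | 0x00002E
      = 0x73122E
Bytes: (v>>16)&0xFF=73, (v>>8)&0xFF=12, v&0xFF=2E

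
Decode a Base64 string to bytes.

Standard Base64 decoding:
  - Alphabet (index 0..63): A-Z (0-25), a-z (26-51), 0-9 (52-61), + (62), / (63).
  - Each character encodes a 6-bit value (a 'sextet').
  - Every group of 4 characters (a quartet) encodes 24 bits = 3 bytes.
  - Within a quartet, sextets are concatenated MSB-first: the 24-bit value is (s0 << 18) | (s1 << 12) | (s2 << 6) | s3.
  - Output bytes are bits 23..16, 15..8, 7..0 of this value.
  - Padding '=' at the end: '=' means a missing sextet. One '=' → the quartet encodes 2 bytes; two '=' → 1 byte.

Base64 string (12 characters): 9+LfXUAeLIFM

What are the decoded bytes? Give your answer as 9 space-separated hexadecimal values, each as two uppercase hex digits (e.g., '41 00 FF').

After char 0 ('9'=61): chars_in_quartet=1 acc=0x3D bytes_emitted=0
After char 1 ('+'=62): chars_in_quartet=2 acc=0xF7E bytes_emitted=0
After char 2 ('L'=11): chars_in_quartet=3 acc=0x3DF8B bytes_emitted=0
After char 3 ('f'=31): chars_in_quartet=4 acc=0xF7E2DF -> emit F7 E2 DF, reset; bytes_emitted=3
After char 4 ('X'=23): chars_in_quartet=1 acc=0x17 bytes_emitted=3
After char 5 ('U'=20): chars_in_quartet=2 acc=0x5D4 bytes_emitted=3
After char 6 ('A'=0): chars_in_quartet=3 acc=0x17500 bytes_emitted=3
After char 7 ('e'=30): chars_in_quartet=4 acc=0x5D401E -> emit 5D 40 1E, reset; bytes_emitted=6
After char 8 ('L'=11): chars_in_quartet=1 acc=0xB bytes_emitted=6
After char 9 ('I'=8): chars_in_quartet=2 acc=0x2C8 bytes_emitted=6
After char 10 ('F'=5): chars_in_quartet=3 acc=0xB205 bytes_emitted=6
After char 11 ('M'=12): chars_in_quartet=4 acc=0x2C814C -> emit 2C 81 4C, reset; bytes_emitted=9

Answer: F7 E2 DF 5D 40 1E 2C 81 4C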